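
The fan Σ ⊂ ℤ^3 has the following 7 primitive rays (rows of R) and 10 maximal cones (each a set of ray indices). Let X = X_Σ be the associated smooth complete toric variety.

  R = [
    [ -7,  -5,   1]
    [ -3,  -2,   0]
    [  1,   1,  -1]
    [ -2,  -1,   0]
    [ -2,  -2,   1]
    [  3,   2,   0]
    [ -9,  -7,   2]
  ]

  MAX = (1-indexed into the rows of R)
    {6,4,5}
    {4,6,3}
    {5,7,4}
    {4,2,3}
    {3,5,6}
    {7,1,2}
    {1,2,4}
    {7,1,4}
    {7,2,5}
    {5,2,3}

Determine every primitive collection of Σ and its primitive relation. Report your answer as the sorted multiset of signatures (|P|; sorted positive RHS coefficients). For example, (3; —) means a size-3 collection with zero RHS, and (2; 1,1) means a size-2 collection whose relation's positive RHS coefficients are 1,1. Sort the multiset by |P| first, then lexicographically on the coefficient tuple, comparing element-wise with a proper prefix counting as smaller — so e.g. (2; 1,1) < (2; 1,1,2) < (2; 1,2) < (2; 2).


|primitive collections| = 9. Relations:

  {2,6}:  v_{2} + v_{6} = 0  so sig = (2; —)
  {1,5}:  v_{1} + v_{5} = v_{7}  so sig = (2; 1)
  {1,6}:  v_{1} + v_{6} = v_{4} + v_{5}  so sig = (2; 1,1)
  {3,7}:  v_{3} + v_{7} = 2·v_{2} + v_{5}  so sig = (2; 1,2)
  {6,7}:  v_{6} + v_{7} = v_{4} + 2·v_{5}  so sig = (2; 1,2)
  {1,3}:  v_{1} + v_{3} = 2·v_{2}  so sig = (2; 2)
  {2,4,5}:  v_{2} + v_{4} + v_{5} = v_{1}  so sig = (3; 1)
  {3,4,5}:  v_{3} + v_{4} + v_{5} = v_{2}  so sig = (3; 1)
  {2,4,7}:  v_{2} + v_{4} + v_{7} = 2·v_{1}  so sig = (3; 2)

so the primitive-relation signature multiset is
[(2; —), (2; 1), (2; 1,1), (2; 1,2), (2; 1,2), (2; 2), (3; 1), (3; 1), (3; 2)]


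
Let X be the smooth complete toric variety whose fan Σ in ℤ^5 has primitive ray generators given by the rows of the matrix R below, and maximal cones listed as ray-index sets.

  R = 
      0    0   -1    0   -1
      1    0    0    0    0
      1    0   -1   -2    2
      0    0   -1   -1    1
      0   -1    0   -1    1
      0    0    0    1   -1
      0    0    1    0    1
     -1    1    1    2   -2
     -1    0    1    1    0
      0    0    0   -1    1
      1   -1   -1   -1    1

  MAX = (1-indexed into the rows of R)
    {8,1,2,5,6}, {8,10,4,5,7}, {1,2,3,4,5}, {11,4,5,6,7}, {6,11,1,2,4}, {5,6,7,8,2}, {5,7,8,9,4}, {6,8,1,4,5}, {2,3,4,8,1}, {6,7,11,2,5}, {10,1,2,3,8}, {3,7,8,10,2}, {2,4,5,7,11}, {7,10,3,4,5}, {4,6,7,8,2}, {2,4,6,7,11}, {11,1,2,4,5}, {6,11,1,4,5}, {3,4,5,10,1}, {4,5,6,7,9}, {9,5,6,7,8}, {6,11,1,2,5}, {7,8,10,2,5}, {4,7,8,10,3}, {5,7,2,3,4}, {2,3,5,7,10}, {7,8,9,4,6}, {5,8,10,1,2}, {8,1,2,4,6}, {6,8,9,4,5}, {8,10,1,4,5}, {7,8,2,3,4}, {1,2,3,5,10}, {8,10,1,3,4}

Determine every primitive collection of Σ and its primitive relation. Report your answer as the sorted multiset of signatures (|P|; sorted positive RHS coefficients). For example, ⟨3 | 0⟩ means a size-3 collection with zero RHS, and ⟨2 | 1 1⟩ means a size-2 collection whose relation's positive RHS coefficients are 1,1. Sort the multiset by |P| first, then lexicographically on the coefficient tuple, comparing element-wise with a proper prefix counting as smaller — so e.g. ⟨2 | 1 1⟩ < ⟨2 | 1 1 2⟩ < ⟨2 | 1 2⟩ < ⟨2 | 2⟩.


Minimal non-faces — 16 found among 11 rays, 34 max cones:

  • {1,7}:  v_{1} + v_{7} = 0 ; sig = ⟨2 | 0⟩
  • {6,10}:  v_{6} + v_{10} = 0 ; sig = ⟨2 | 0⟩
  • {8,11}:  v_{8} + v_{11} = v_{6} ; sig = ⟨2 | 1⟩
  • {2,9}:  v_{2} + v_{9} = v_{6} + v_{7} ; sig = ⟨2 | 1 1⟩
  • {3,6}:  v_{3} + v_{6} = v_{2} + v_{4} ; sig = ⟨2 | 1 1⟩
  • {3,9}:  v_{3} + v_{9} = v_{4} + v_{7} ; sig = ⟨2 | 1 1⟩
  • {10,11}:  v_{10} + v_{11} = v_{2} + v_{4} + v_{5} ; sig = ⟨2 | 1 1 1⟩
  • {1,9}:  v_{1} + v_{9} = v_{4} + v_{5} + v_{6} + v_{8} ; sig = ⟨2 | 1 1 1 1⟩
  • {9,10}:  v_{9} + v_{10} = v_{4} + v_{5} + v_{7} + v_{8} ; sig = ⟨2 | 1 1 1 1⟩
  • {9,11}:  v_{9} + v_{11} = v_{4} + v_{5} + 2·v_{6} + v_{7} ; sig = ⟨2 | 1 1 1 2⟩
  • {3,11}:  v_{3} + v_{11} = 2·v_{2} + 2·v_{4} + v_{5} ; sig = ⟨2 | 1 2 2⟩
  • {2,4,10}:  v_{2} + v_{4} + v_{10} = v_{3} ; sig = ⟨3 | 1⟩
  • {3,5,8}:  v_{3} + v_{5} + v_{8} = v_{10} ; sig = ⟨3 | 1⟩
  • {2,4,5,8}:  v_{2} + v_{4} + v_{5} + v_{8} = 0 ; sig = ⟨4 | 0⟩
  • {2,4,5,6}:  v_{2} + v_{4} + v_{5} + v_{6} = v_{11} ; sig = ⟨4 | 1⟩
  • {4,5,6,7,8}:  v_{4} + v_{5} + v_{6} + v_{7} + v_{8} = v_{9} ; sig = ⟨5 | 1⟩

Hence PRS(X_Σ) =
    |P|=2: 11 collections, coeffs (), (), (1), (1,1), (1,1), (1,1), (1,1,1), (1,1,1,1), (1,1,1,1), (1,1,1,2), (1,2,2)
    |P|=3: 2 collections, coeffs (1), (1)
    |P|=4: 2 collections, coeffs (), (1)
    |P|=5: 1 collection, coeffs (1)


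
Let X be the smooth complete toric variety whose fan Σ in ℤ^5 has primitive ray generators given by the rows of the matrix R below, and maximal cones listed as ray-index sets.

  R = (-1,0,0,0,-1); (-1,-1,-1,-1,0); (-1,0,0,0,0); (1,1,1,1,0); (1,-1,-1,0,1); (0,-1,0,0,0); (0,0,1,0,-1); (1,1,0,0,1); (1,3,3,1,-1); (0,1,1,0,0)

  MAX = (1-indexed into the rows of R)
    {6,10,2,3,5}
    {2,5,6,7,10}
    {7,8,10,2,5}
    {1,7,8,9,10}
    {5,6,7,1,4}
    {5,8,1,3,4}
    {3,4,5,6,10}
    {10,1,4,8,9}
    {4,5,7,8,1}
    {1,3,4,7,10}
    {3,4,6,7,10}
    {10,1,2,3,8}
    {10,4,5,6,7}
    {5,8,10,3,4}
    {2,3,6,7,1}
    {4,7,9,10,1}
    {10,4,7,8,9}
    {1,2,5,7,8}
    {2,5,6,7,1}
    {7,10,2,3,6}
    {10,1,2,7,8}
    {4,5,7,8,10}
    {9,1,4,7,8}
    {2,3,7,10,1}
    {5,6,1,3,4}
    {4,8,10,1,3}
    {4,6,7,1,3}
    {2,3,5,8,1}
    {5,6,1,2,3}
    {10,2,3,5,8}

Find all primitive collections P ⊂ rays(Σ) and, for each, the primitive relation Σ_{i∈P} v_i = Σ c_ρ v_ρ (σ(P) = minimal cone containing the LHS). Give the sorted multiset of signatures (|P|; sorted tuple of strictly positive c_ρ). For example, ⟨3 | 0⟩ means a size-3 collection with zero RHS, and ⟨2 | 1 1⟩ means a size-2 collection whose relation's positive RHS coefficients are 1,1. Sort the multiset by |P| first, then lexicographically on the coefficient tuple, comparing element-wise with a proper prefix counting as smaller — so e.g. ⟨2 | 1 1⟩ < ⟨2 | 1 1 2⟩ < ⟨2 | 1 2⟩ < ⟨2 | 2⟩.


Minimal non-faces — 11 found among 10 rays, 30 max cones:

  P={2,4}:  v_{2} + v_{4} = 0  so sig = ⟨2 | 0⟩
  P={6,8}:  v_{6} + v_{8} = v_{5} + v_{10}  so sig = ⟨2 | 1 1⟩
  P={5,9}:  v_{5} + v_{9} = v_{4} + v_{7} + v_{8}  so sig = ⟨2 | 1 1 1⟩
  P={6,9}:  v_{6} + v_{9} = v_{4} + v_{7} + v_{10}  so sig = ⟨2 | 1 1 1⟩
  P={2,9}:  v_{2} + v_{9} = v_{1} + v_{7} + v_{8} + v_{10}  so sig = ⟨2 | 1 1 1 1⟩
  P={3,9}:  v_{3} + v_{9} = v_{1} + v_{4} + 2·v_{10}  so sig = ⟨2 | 1 1 2⟩
  P={1,5,10}:  v_{1} + v_{5} + v_{10} = 0  so sig = ⟨3 | 0⟩
  P={3,5,7}:  v_{3} + v_{5} + v_{7} = v_{6}  so sig = ⟨3 | 1⟩
  P={3,7,8}:  v_{3} + v_{7} + v_{8} = v_{10}  so sig = ⟨3 | 1⟩
  P={1,6,10}:  v_{1} + v_{6} + v_{10} = v_{3} + v_{7}  so sig = ⟨3 | 1 1⟩
  P={1,4,7,8,10}:  v_{1} + v_{4} + v_{7} + v_{8} + v_{10} = v_{9}  so sig = ⟨5 | 1⟩

Sorted signature multiset PRS(X):
{ ⟨2 | 0⟩,  ⟨2 | 1 1⟩,  ⟨2 | 1 1 1⟩ ×2,  ⟨2 | 1 1 1 1⟩,  ⟨2 | 1 1 2⟩,  ⟨3 | 0⟩,  ⟨3 | 1⟩ ×2,  ⟨3 | 1 1⟩,  ⟨5 | 1⟩ }


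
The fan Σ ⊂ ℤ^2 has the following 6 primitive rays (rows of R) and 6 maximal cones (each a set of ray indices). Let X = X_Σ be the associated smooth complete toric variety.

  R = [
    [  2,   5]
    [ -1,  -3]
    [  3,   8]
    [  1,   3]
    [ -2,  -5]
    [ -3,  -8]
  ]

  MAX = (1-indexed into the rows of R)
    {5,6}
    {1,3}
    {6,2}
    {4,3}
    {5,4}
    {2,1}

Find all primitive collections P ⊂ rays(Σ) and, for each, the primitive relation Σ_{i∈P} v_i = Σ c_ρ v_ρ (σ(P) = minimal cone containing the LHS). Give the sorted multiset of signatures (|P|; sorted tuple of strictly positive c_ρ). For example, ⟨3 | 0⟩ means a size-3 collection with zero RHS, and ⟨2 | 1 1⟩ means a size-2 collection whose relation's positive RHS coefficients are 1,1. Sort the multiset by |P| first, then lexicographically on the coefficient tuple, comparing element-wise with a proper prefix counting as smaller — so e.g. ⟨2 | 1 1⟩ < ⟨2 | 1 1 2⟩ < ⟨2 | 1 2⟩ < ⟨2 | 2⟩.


Δ(Σ) — 6 vertices, 9 min non-faces:

  P = {1,5}:  v_{1} + v_{5} = 0 — sig = ⟨2 | 0⟩
  P = {2,4}:  v_{2} + v_{4} = 0 — sig = ⟨2 | 0⟩
  P = {3,6}:  v_{3} + v_{6} = 0 — sig = ⟨2 | 0⟩
  P = {1,4}:  v_{1} + v_{4} = v_{3} — sig = ⟨2 | 1⟩
  P = {1,6}:  v_{1} + v_{6} = v_{2} — sig = ⟨2 | 1⟩
  P = {2,3}:  v_{2} + v_{3} = v_{1} — sig = ⟨2 | 1⟩
  P = {2,5}:  v_{2} + v_{5} = v_{6} — sig = ⟨2 | 1⟩
  P = {3,5}:  v_{3} + v_{5} = v_{4} — sig = ⟨2 | 1⟩
  P = {4,6}:  v_{4} + v_{6} = v_{5} — sig = ⟨2 | 1⟩

Hence PRS(X_Σ) =
    ⟨2 | 0⟩
    ⟨2 | 0⟩
    ⟨2 | 0⟩
    ⟨2 | 1⟩
    ⟨2 | 1⟩
    ⟨2 | 1⟩
    ⟨2 | 1⟩
    ⟨2 | 1⟩
    ⟨2 | 1⟩


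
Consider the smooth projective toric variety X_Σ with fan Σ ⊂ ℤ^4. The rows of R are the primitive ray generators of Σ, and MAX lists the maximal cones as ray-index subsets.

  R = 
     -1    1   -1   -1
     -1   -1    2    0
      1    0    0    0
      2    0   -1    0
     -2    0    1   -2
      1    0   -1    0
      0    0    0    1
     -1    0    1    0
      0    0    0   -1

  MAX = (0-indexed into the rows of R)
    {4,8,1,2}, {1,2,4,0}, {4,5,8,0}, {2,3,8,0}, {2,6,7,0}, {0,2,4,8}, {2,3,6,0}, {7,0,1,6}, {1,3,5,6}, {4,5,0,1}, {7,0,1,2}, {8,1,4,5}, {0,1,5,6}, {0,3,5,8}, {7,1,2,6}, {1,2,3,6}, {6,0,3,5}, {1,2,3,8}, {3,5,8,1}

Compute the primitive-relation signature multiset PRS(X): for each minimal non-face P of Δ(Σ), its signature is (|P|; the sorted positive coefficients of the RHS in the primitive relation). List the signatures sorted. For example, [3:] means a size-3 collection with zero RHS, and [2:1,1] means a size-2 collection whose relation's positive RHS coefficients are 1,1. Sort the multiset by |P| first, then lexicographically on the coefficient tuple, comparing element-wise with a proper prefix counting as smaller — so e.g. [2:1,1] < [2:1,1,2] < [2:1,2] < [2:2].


Minimal non-faces — 11 found among 9 rays, 19 max cones:

  P={5,7}:  v_{5} + v_{7} = 0  →  sig = [2:]
  P={6,8}:  v_{6} + v_{8} = 0  →  sig = [2:]
  P={2,5}:  v_{2} + v_{5} = v_{3}  →  sig = [2:1]
  P={3,7}:  v_{3} + v_{7} = v_{2}  →  sig = [2:1]
  P={4,6}:  v_{4} + v_{6} = v_{0} + v_{1}  →  sig = [2:1,1]
  P={7,8}:  v_{7} + v_{8} = v_{0} + v_{1} + v_{2}  →  sig = [2:1,1,1]
  P={4,7}:  v_{4} + v_{7} = 2·v_{0} + 2·v_{1} + v_{2}  →  sig = [2:1,2,2]
  P={3,4}:  v_{3} + v_{4} = 2·v_{8}  →  sig = [2:2]
  P={0,1,3}:  v_{0} + v_{1} + v_{3} = v_{8}  →  sig = [3:1]
  P={0,1,8}:  v_{0} + v_{1} + v_{8} = v_{4}  →  sig = [3:1]
  P={0,1,2,6}:  v_{0} + v_{1} + v_{2} + v_{6} = v_{7}  →  sig = [4:1]

so the primitive-relation signature multiset is
[[2:], [2:], [2:1], [2:1], [2:1,1], [2:1,1,1], [2:1,2,2], [2:2], [3:1], [3:1], [4:1]]


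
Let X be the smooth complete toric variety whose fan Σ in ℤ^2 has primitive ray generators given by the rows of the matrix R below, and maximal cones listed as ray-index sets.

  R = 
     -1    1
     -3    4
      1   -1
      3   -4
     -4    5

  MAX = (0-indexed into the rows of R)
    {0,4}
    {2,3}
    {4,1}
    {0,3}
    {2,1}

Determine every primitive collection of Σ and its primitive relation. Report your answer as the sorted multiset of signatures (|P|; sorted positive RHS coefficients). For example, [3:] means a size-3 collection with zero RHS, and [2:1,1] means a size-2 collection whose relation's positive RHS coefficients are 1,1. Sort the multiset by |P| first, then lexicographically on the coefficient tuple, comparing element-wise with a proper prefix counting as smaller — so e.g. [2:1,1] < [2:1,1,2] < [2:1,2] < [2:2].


|primitive collections| = 5. Relations:

  P = {0,2}:  v_{0} + v_{2} = 0  ⟹  sig = [2:]
  P = {1,3}:  v_{1} + v_{3} = 0  ⟹  sig = [2:]
  P = {0,1}:  v_{0} + v_{1} = v_{4}  ⟹  sig = [2:1]
  P = {2,4}:  v_{2} + v_{4} = v_{1}  ⟹  sig = [2:1]
  P = {3,4}:  v_{3} + v_{4} = v_{0}  ⟹  sig = [2:1]

so the primitive-relation signature multiset is
    |P|=2: 5 collections, coeffs (), (), (1), (1), (1)


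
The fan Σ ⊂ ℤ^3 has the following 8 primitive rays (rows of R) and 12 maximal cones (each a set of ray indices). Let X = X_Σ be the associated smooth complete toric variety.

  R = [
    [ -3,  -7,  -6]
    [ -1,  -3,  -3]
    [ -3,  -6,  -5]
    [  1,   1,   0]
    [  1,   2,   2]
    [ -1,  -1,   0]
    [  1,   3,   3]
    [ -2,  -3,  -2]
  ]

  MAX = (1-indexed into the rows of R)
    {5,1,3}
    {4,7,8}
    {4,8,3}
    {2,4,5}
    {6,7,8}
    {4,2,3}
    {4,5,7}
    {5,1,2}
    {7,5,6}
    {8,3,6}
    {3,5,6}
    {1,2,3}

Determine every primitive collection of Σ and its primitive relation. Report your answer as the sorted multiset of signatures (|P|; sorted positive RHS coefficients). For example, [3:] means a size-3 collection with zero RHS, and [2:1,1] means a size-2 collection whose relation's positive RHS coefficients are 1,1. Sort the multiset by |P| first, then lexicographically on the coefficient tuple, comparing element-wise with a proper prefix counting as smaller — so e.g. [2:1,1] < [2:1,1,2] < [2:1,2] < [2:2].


Primitive collections (12):

  P = {2,7}:  v_{2} + v_{7} = 0  ⇒ sig = [2:]
  P = {4,6}:  v_{4} + v_{6} = 0  ⇒ sig = [2:]
  P = {2,8}:  v_{2} + v_{8} = v_{3}  ⇒ sig = [2:1]
  P = {3,7}:  v_{3} + v_{7} = v_{8}  ⇒ sig = [2:1]
  P = {5,8}:  v_{5} + v_{8} = v_{6}  ⇒ sig = [2:1]
  P = {1,7}:  v_{1} + v_{7} = v_{3} + v_{5}  ⇒ sig = [2:1,1]
  P = {2,6}:  v_{2} + v_{6} = v_{3} + v_{5}  ⇒ sig = [2:1,1]
  P = {1,8}:  v_{1} + v_{8} = 2·v_{3} + v_{5}  ⇒ sig = [2:1,2]
  P = {1,4}:  v_{1} + v_{4} = 2·v_{2}  ⇒ sig = [2:2]
  P = {1,6}:  v_{1} + v_{6} = 2·v_{3} + 2·v_{5}  ⇒ sig = [2:2,2]
  P = {2,3,5}:  v_{2} + v_{3} + v_{5} = v_{1}  ⇒ sig = [3:1]
  P = {3,4,5}:  v_{3} + v_{4} + v_{5} = v_{2}  ⇒ sig = [3:1]

Sorted signature multiset PRS(X):
{ [2:] ×2,  [2:1] ×3,  [2:1,1] ×2,  [2:1,2],  [2:2],  [2:2,2],  [3:1] ×2 }


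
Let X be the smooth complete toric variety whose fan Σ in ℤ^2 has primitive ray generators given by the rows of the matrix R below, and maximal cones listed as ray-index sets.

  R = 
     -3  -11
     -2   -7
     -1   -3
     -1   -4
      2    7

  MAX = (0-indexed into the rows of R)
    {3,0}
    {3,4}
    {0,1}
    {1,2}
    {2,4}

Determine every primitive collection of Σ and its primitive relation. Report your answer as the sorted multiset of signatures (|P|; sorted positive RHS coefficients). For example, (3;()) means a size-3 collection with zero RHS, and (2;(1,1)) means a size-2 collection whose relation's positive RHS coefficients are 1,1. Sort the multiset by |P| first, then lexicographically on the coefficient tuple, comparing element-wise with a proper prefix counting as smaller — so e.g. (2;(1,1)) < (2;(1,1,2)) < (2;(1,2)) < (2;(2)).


5 collections generate NE(X_Σ); each relation:

  P = {1,4}:  v_{1} + v_{4} = 0  →  sig = (2;())
  P = {0,4}:  v_{0} + v_{4} = v_{3}  →  sig = (2;(1))
  P = {1,3}:  v_{1} + v_{3} = v_{0}  →  sig = (2;(1))
  P = {2,3}:  v_{2} + v_{3} = v_{1}  →  sig = (2;(1))
  P = {0,2}:  v_{0} + v_{2} = 2·v_{1}  →  sig = (2;(2))

Signatures (|P|; sorted positive RHS coefficients), sorted:
[(2;()), (2;(1)), (2;(1)), (2;(1)), (2;(2))]


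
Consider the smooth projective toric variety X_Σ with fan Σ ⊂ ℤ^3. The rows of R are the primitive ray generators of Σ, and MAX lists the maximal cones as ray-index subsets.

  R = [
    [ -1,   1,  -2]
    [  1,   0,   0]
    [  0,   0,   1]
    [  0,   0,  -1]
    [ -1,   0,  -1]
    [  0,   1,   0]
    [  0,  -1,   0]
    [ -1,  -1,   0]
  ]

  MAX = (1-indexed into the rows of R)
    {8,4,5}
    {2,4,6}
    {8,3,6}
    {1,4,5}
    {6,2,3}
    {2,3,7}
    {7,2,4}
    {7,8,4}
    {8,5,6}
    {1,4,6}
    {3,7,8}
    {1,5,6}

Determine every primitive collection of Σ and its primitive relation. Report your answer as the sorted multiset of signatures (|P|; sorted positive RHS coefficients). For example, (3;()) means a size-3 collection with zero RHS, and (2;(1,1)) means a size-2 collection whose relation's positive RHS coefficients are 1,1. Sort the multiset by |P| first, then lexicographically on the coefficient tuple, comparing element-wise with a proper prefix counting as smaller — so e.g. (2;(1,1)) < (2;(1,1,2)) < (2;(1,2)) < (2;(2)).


Δ(Σ) — 8 vertices, 12 min non-faces:

  {3,4}:  v_{3} + v_{4} = 0  →  sig = (2;())
  {6,7}:  v_{6} + v_{7} = 0  →  sig = (2;())
  {2,5}:  v_{2} + v_{5} = v_{4}  →  sig = (2;(1))
  {2,8}:  v_{2} + v_{8} = v_{7}  →  sig = (2;(1))
  {1,3}:  v_{1} + v_{3} = v_{5} + v_{6}  →  sig = (2;(1,1))
  {1,7}:  v_{1} + v_{7} = v_{4} + v_{5}  →  sig = (2;(1,1))
  {3,5}:  v_{3} + v_{5} = v_{6} + v_{8}  →  sig = (2;(1,1))
  {5,7}:  v_{5} + v_{7} = v_{4} + v_{8}  →  sig = (2;(1,1))
  {1,2}:  v_{1} + v_{2} = 2·v_{4} + v_{6}  →  sig = (2;(1,2))
  {1,8}:  v_{1} + v_{8} = 2·v_{5}  →  sig = (2;(2))
  {4,5,6}:  v_{4} + v_{5} + v_{6} = v_{1}  →  sig = (3;(1))
  {4,6,8}:  v_{4} + v_{6} + v_{8} = v_{5}  →  sig = (3;(1))

Sorted signature multiset PRS(X):
    |P|=2: 10 collections, coeffs (), (), (1), (1), (1,1), (1,1), (1,1), (1,1), (1,2), (2)
    |P|=3: 2 collections, coeffs (1), (1)


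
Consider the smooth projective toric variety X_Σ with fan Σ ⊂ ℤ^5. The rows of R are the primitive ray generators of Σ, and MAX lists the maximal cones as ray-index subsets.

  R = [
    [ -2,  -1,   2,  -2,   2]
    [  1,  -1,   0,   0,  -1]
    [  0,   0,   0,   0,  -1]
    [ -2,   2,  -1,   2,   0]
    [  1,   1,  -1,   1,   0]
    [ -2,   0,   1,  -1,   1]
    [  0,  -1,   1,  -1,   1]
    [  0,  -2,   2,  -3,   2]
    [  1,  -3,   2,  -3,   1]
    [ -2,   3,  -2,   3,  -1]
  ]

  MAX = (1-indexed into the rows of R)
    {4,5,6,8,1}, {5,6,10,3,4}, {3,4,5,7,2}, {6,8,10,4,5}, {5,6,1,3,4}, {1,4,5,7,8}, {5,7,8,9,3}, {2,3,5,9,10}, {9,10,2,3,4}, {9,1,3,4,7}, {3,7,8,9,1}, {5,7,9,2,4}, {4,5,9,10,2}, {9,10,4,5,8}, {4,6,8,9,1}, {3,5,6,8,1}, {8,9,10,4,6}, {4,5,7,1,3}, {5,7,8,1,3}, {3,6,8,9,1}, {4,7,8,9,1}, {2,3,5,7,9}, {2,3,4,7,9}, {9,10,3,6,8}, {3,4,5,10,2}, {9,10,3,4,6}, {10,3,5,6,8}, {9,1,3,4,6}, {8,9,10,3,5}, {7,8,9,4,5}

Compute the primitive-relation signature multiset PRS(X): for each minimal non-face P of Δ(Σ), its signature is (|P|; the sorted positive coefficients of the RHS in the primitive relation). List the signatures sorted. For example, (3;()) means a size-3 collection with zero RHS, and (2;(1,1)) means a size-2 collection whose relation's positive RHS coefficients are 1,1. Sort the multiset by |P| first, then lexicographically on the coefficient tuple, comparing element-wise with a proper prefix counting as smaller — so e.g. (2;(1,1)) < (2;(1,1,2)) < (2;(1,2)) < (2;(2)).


Δ(Σ) — 10 vertices, 10 min non-faces:

  • {2,8}:  v_{2} + v_{8} = v_{9}  ⟹  sig = (2;(1))
  • {6,7}:  v_{6} + v_{7} = v_{1}  ⟹  sig = (2;(1))
  • {7,10}:  v_{7} + v_{10} = v_{4}  ⟹  sig = (2;(1))
  • {1,10}:  v_{1} + v_{10} = v_{4} + v_{6}  ⟹  sig = (2;(1,1))
  • {2,6}:  v_{2} + v_{6} = v_{3} + v_{4} + v_{9}  ⟹  sig = (2;(1,1,1))
  • {1,2}:  v_{1} + v_{2} = v_{3} + v_{4} + v_{7} + v_{9}  ⟹  sig = (2;(1,1,1,1))
  • {3,4,8}:  v_{3} + v_{4} + v_{8} = v_{6}  ⟹  sig = (3;(1))
  • {5,6,9}:  v_{5} + v_{6} + v_{9} = v_{8}  ⟹  sig = (3;(1))
  • {1,5,9}:  v_{1} + v_{5} + v_{9} = v_{7} + v_{8}  ⟹  sig = (3;(1,1))
  • {3,4,5,9}:  v_{3} + v_{4} + v_{5} + v_{9} = 0  ⟹  sig = (4;())

so the primitive-relation signature multiset is
    |P|=2: 6 collections, coeffs (1), (1), (1), (1,1), (1,1,1), (1,1,1,1)
    |P|=3: 3 collections, coeffs (1), (1), (1,1)
    |P|=4: 1 collection, coeffs ()


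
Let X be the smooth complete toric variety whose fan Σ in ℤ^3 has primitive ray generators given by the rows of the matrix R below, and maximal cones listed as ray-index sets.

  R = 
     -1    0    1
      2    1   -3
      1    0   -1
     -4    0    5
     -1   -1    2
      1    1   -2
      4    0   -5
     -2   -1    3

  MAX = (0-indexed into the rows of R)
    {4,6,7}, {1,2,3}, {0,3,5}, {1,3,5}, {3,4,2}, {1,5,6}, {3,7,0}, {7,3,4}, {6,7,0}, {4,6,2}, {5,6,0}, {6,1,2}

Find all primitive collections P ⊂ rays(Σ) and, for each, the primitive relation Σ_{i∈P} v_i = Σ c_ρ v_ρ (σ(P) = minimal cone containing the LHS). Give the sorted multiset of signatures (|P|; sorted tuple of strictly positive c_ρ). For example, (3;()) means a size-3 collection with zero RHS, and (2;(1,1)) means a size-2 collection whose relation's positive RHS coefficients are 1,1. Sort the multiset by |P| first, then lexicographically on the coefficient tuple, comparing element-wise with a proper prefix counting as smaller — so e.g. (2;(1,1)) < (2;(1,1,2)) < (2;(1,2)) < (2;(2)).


10 collections generate NE(X_Σ); each relation:

  • {0,2}:  v_{0} + v_{2} = 0  ⟹  sig = (2;())
  • {1,7}:  v_{1} + v_{7} = 0  ⟹  sig = (2;())
  • {3,6}:  v_{3} + v_{6} = 0  ⟹  sig = (2;())
  • {4,5}:  v_{4} + v_{5} = 0  ⟹  sig = (2;())
  • {0,1}:  v_{0} + v_{1} = v_{5}  ⟹  sig = (2;(1))
  • {0,4}:  v_{0} + v_{4} = v_{7}  ⟹  sig = (2;(1))
  • {1,4}:  v_{1} + v_{4} = v_{2}  ⟹  sig = (2;(1))
  • {2,5}:  v_{2} + v_{5} = v_{1}  ⟹  sig = (2;(1))
  • {2,7}:  v_{2} + v_{7} = v_{4}  ⟹  sig = (2;(1))
  • {5,7}:  v_{5} + v_{7} = v_{0}  ⟹  sig = (2;(1))

so the primitive-relation signature multiset is
[(2;()), (2;()), (2;()), (2;()), (2;(1)), (2;(1)), (2;(1)), (2;(1)), (2;(1)), (2;(1))]


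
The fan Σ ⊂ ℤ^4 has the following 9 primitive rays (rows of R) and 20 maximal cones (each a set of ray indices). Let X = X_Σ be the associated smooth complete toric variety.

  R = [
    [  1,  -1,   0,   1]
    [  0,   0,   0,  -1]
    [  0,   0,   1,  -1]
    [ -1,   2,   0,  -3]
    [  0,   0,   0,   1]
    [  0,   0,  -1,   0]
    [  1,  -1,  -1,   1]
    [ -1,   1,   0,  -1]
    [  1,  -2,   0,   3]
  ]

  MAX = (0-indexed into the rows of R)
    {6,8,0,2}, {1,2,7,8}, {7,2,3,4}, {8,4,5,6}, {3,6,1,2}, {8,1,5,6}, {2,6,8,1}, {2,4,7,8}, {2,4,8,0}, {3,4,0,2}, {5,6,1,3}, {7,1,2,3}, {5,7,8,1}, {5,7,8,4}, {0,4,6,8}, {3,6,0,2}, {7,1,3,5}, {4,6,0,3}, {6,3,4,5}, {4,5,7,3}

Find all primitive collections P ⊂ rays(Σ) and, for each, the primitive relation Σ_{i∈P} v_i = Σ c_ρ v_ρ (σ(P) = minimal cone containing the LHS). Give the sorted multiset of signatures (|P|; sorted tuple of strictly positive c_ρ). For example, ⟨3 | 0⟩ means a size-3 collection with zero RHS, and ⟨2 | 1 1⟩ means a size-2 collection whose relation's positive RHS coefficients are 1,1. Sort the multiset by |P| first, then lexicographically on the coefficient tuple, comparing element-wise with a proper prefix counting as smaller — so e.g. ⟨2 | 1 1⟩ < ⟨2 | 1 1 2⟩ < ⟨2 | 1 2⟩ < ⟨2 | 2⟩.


Primitive collections (8):

  P = {0,7}:  v_{0} + v_{7} = 0  so sig = ⟨2 | 0⟩
  P = {1,4}:  v_{1} + v_{4} = 0  so sig = ⟨2 | 0⟩
  P = {3,8}:  v_{3} + v_{8} = 0  so sig = ⟨2 | 0⟩
  P = {0,5}:  v_{0} + v_{5} = v_{6}  so sig = ⟨2 | 1⟩
  P = {2,5}:  v_{2} + v_{5} = v_{1}  so sig = ⟨2 | 1⟩
  P = {6,7}:  v_{6} + v_{7} = v_{5}  so sig = ⟨2 | 1⟩
  P = {0,1}:  v_{0} + v_{1} = v_{2} + v_{6}  so sig = ⟨2 | 1 1⟩
  P = {2,4,6}:  v_{2} + v_{4} + v_{6} = v_{0}  so sig = ⟨3 | 1⟩

Signatures (|P|; sorted positive RHS coefficients), sorted:
    ⟨2 | 0⟩
    ⟨2 | 0⟩
    ⟨2 | 0⟩
    ⟨2 | 1⟩
    ⟨2 | 1⟩
    ⟨2 | 1⟩
    ⟨2 | 1 1⟩
    ⟨3 | 1⟩


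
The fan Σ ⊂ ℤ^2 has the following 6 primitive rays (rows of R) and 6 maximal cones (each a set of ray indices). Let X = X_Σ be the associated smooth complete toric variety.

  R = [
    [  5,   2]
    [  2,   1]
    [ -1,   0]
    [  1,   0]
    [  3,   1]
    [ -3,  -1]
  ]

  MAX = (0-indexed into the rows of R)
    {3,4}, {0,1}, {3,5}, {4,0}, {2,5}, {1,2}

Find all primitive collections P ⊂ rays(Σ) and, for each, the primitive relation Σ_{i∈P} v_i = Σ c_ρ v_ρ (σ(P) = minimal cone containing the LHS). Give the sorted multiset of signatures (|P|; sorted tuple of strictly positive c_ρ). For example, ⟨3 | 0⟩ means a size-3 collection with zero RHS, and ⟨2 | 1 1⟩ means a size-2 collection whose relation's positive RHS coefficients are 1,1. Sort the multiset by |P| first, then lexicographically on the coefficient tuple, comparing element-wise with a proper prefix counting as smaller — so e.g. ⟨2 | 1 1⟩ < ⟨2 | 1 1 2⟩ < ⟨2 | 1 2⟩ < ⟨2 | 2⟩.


Primitive collections (9):

  {2,3}:  v_{2} + v_{3} = 0  ⟹  sig = ⟨2 | 0⟩
  {4,5}:  v_{4} + v_{5} = 0  ⟹  sig = ⟨2 | 0⟩
  {0,5}:  v_{0} + v_{5} = v_{1}  ⟹  sig = ⟨2 | 1⟩
  {1,3}:  v_{1} + v_{3} = v_{4}  ⟹  sig = ⟨2 | 1⟩
  {1,4}:  v_{1} + v_{4} = v_{0}  ⟹  sig = ⟨2 | 1⟩
  {1,5}:  v_{1} + v_{5} = v_{2}  ⟹  sig = ⟨2 | 1⟩
  {2,4}:  v_{2} + v_{4} = v_{1}  ⟹  sig = ⟨2 | 1⟩
  {0,2}:  v_{0} + v_{2} = 2·v_{1}  ⟹  sig = ⟨2 | 2⟩
  {0,3}:  v_{0} + v_{3} = 2·v_{4}  ⟹  sig = ⟨2 | 2⟩

Signatures (|P|; sorted positive RHS coefficients), sorted:
{ ⟨2 | 0⟩ ×2,  ⟨2 | 1⟩ ×5,  ⟨2 | 2⟩ ×2 }


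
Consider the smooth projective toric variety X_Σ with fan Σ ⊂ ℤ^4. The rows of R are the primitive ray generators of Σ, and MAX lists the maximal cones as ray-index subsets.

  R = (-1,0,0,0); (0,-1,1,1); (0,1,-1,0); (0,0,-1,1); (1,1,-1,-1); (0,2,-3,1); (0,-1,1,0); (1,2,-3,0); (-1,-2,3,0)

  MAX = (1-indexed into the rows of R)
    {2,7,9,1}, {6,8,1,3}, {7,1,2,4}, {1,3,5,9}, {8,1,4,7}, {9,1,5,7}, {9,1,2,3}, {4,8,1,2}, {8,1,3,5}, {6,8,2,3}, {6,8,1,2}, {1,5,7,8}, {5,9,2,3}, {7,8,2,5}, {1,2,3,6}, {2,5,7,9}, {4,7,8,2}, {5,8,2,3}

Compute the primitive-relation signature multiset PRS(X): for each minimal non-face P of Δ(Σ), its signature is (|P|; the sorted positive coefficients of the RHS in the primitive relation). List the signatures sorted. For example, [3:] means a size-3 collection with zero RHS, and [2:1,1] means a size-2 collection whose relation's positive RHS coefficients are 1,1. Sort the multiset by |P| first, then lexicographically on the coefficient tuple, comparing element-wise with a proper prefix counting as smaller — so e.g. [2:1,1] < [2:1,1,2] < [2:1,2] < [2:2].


Δ(Σ) — 9 vertices, 12 min non-faces:

  P = {3,7}:  v_{3} + v_{7} = 0  so sig = [2:]
  P = {8,9}:  v_{8} + v_{9} = 0  so sig = [2:]
  P = {4,5}:  v_{4} + v_{5} = v_{7} + v_{8}  so sig = [2:1,1]
  P = {5,6}:  v_{5} + v_{6} = v_{3} + v_{8}  so sig = [2:1,1]
  P = {3,4}:  v_{3} + v_{4} = v_{1} + v_{2} + v_{8}  so sig = [2:1,1,1]
  P = {4,9}:  v_{4} + v_{9} = v_{1} + v_{2} + v_{7}  so sig = [2:1,1,1]
  P = {6,7}:  v_{6} + v_{7} = v_{1} + v_{2} + v_{8}  so sig = [2:1,1,1]
  P = {6,9}:  v_{6} + v_{9} = v_{1} + v_{2} + v_{3}  so sig = [2:1,1,1]
  P = {4,6}:  v_{4} + v_{6} = 2·v_{1} + 2·v_{2} + 2·v_{8}  so sig = [2:2,2,2]
  P = {1,2,5}:  v_{1} + v_{2} + v_{5} = 0  so sig = [3:]
  P = {1,2,3,8}:  v_{1} + v_{2} + v_{3} + v_{8} = v_{6}  so sig = [4:1]
  P = {1,2,7,8}:  v_{1} + v_{2} + v_{7} + v_{8} = v_{4}  so sig = [4:1]

Sorted signature multiset PRS(X):
[[2:], [2:], [2:1,1], [2:1,1], [2:1,1,1], [2:1,1,1], [2:1,1,1], [2:1,1,1], [2:2,2,2], [3:], [4:1], [4:1]]


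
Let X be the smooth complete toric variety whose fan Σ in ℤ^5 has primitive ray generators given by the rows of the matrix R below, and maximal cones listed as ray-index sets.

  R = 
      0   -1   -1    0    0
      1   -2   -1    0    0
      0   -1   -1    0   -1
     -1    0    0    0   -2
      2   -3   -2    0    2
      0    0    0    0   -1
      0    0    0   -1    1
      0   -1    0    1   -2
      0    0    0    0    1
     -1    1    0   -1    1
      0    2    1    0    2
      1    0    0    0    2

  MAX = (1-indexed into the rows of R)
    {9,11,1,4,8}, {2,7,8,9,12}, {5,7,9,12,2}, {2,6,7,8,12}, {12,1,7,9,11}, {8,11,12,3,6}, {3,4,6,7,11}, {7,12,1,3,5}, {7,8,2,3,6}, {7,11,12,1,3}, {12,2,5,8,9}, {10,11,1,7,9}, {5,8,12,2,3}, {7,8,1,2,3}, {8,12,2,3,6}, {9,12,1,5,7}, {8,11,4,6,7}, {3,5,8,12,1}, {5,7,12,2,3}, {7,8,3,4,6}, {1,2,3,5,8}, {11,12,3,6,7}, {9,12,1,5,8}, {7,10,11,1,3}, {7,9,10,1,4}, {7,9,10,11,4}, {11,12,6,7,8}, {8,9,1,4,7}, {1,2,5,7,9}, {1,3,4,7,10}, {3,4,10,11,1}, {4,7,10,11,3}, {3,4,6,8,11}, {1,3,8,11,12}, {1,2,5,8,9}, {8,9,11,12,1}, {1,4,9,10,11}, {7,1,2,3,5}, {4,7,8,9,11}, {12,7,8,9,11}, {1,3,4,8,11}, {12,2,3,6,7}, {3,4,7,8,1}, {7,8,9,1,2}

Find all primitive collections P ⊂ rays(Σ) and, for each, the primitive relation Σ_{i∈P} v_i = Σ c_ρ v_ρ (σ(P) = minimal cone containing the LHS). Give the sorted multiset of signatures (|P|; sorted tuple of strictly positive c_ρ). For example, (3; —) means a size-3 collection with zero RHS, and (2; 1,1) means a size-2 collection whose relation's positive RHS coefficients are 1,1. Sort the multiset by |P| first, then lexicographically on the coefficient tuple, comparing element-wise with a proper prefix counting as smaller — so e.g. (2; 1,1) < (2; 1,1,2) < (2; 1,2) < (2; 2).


Σ has 21 primitive collections:

  P = {4,12}:  v_{4} + v_{12} = 0 ; sig = (2; —)
  P = {6,9}:  v_{6} + v_{9} = 0 ; sig = (2; —)
  P = {1,6}:  v_{1} + v_{6} = v_{3} ; sig = (2; 1)
  P = {2,11}:  v_{2} + v_{11} = v_{12} ; sig = (2; 1)
  P = {3,9}:  v_{3} + v_{9} = v_{1} ; sig = (2; 1)
  P = {2,10}:  v_{2} + v_{10} = v_{1} + v_{7} ; sig = (2; 1,1)
  P = {4,5}:  v_{4} + v_{5} = v_{1} + v_{2} ; sig = (2; 1,1)
  P = {8,10}:  v_{8} + v_{10} = v_{4} + v_{9} ; sig = (2; 1,1)
  P = {2,4}:  v_{2} + v_{4} = v_{3} + v_{7} + v_{8} ; sig = (2; 1,1,1)
  P = {5,6}:  v_{5} + v_{6} = v_{2} + v_{3} + v_{12} ; sig = (2; 1,1,1)
  P = {10,12}:  v_{10} + v_{12} = v_{1} + v_{7} + v_{11} ; sig = (2; 1,1,1)
  P = {6,10}:  v_{6} + v_{10} = v_{3} + v_{4} + v_{7} + v_{11} ; sig = (2; 1,1,1,1)
  P = {5,10}:  v_{5} + v_{10} = 2·v_{1} + v_{7} + v_{12} ; sig = (2; 1,1,2)
  P = {5,11}:  v_{5} + v_{11} = v_{1} + 2·v_{12} ; sig = (2; 1,2)
  P = {1,2,12}:  v_{1} + v_{2} + v_{12} = v_{5} ; sig = (3; 1)
  P = {5,7,8}:  v_{5} + v_{7} + v_{8} = 2·v_{2} + v_{9} ; sig = (3; 1,2)
  P = {3,7,8,11}:  v_{3} + v_{7} + v_{8} + v_{11} = 0 ; sig = (4; —)
  P = {1,4,7,11}:  v_{1} + v_{4} + v_{7} + v_{11} = v_{10} ; sig = (4; 1)
  P = {1,7,8,11}:  v_{1} + v_{7} + v_{8} + v_{11} = v_{9} ; sig = (4; 1)
  P = {3,7,8,12}:  v_{3} + v_{7} + v_{8} + v_{12} = v_{2} ; sig = (4; 1)
  P = {1,7,8,12}:  v_{1} + v_{7} + v_{8} + v_{12} = v_{2} + v_{9} ; sig = (4; 1,1)

Sorted signature multiset PRS(X):
[(2; —), (2; —), (2; 1), (2; 1), (2; 1), (2; 1,1), (2; 1,1), (2; 1,1), (2; 1,1,1), (2; 1,1,1), (2; 1,1,1), (2; 1,1,1,1), (2; 1,1,2), (2; 1,2), (3; 1), (3; 1,2), (4; —), (4; 1), (4; 1), (4; 1), (4; 1,1)]


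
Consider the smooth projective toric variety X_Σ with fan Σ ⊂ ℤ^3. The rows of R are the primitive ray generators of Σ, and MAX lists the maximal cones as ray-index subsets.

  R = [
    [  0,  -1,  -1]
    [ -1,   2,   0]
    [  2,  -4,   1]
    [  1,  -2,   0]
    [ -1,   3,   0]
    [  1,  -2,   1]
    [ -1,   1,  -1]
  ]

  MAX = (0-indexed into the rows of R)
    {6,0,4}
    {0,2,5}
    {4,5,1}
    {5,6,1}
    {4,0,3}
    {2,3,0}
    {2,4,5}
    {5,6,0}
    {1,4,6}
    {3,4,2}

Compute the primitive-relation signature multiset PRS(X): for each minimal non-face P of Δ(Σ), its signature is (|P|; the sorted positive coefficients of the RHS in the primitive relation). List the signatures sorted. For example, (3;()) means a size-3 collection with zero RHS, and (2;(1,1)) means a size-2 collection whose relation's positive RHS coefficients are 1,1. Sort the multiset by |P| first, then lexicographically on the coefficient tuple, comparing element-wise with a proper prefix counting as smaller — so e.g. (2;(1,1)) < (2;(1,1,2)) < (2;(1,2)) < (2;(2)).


The 9 primitive collections of Σ (r=7, n=3):

  P = {1,3}:  v_{1} + v_{3} = 0 ; sig = (2;())
  P = {0,1}:  v_{0} + v_{1} = v_{6} ; sig = (2;(1))
  P = {1,2}:  v_{1} + v_{2} = v_{5} ; sig = (2;(1))
  P = {3,5}:  v_{3} + v_{5} = v_{2} ; sig = (2;(1))
  P = {3,6}:  v_{3} + v_{6} = v_{0} ; sig = (2;(1))
  P = {2,6}:  v_{2} + v_{6} = v_{0} + v_{5} ; sig = (2;(1,1))
  P = {0,4,5}:  v_{0} + v_{4} + v_{5} = 0 ; sig = (3;())
  P = {0,2,4}:  v_{0} + v_{2} + v_{4} = v_{3} ; sig = (3;(1))
  P = {4,5,6}:  v_{4} + v_{5} + v_{6} = v_{1} ; sig = (3;(1))

Sorted signature multiset PRS(X):
    (2;())
    (2;(1))
    (2;(1))
    (2;(1))
    (2;(1))
    (2;(1,1))
    (3;())
    (3;(1))
    (3;(1))


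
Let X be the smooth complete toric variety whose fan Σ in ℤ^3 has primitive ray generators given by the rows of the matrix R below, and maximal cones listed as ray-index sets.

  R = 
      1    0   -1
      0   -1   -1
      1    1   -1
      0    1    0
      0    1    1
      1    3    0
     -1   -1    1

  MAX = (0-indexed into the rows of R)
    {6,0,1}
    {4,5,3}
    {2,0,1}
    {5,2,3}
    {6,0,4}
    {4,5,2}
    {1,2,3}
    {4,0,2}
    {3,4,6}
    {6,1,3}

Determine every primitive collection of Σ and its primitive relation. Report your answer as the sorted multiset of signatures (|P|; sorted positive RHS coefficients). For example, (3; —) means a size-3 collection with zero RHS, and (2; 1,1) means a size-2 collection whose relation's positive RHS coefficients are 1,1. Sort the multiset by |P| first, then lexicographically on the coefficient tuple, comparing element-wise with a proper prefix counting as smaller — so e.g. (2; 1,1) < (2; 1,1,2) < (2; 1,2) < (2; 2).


Δ(Σ) — 7 vertices, 7 min non-faces:

  P={1,4}:  v_{1} + v_{4} = 0  so sig = (2; —)
  P={2,6}:  v_{2} + v_{6} = 0  so sig = (2; —)
  P={0,3}:  v_{0} + v_{3} = v_{2}  so sig = (2; 1)
  P={1,5}:  v_{1} + v_{5} = v_{2} + v_{3}  so sig = (2; 1,1)
  P={5,6}:  v_{5} + v_{6} = v_{3} + v_{4}  so sig = (2; 1,1)
  P={0,5}:  v_{0} + v_{5} = 2·v_{2} + v_{4}  so sig = (2; 1,2)
  P={2,3,4}:  v_{2} + v_{3} + v_{4} = v_{5}  so sig = (3; 1)

Signatures (|P|; sorted positive RHS coefficients), sorted:
[(2; —), (2; —), (2; 1), (2; 1,1), (2; 1,1), (2; 1,2), (3; 1)]


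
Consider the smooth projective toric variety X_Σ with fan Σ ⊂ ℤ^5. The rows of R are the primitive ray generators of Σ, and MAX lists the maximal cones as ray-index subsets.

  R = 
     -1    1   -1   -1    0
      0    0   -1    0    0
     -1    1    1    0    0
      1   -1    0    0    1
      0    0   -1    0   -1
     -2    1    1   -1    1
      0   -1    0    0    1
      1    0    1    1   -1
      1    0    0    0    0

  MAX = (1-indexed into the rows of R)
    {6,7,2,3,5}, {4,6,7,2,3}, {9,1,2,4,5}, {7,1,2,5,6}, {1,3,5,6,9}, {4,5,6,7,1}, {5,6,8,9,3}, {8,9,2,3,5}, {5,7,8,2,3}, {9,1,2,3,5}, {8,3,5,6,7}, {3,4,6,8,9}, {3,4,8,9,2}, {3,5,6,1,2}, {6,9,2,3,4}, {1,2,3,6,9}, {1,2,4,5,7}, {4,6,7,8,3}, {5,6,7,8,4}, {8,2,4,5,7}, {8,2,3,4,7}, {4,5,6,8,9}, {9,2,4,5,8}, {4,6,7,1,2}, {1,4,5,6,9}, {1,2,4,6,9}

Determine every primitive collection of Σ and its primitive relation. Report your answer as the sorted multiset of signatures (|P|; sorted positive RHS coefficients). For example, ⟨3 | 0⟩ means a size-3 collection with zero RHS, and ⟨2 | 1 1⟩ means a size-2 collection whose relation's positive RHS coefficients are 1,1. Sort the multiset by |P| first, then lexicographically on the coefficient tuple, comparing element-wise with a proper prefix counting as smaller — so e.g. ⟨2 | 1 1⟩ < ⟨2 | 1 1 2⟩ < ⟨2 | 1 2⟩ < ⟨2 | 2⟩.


8 minimal non-faces of Δ(Σ) (on 9 rays):

  {7,9}:  v_{7} + v_{9} = v_{4} ; sig = ⟨2 | 1⟩
  {1,8}:  v_{1} + v_{8} = v_{3} + v_{5} + v_{9} ; sig = ⟨2 | 1 1 1⟩
  {3,4,5}:  v_{3} + v_{4} + v_{5} = 0 ; sig = ⟨3 | 0⟩
  {2,6,8}:  v_{2} + v_{6} + v_{8} = v_{3} ; sig = ⟨3 | 1⟩
  {1,3,7}:  v_{1} + v_{3} + v_{7} = v_{2} + v_{6} ; sig = ⟨3 | 1 1⟩
  {1,3,4}:  v_{1} + v_{3} + v_{4} = v_{2} + v_{6} + v_{9} ; sig = ⟨3 | 1 1 1⟩
  {2,5,6,9}:  v_{2} + v_{5} + v_{6} + v_{9} = v_{1} ; sig = ⟨4 | 1⟩
  {2,4,5,6}:  v_{2} + v_{4} + v_{5} + v_{6} = v_{1} + v_{7} ; sig = ⟨4 | 1 1⟩

so the primitive-relation signature multiset is
[⟨2 | 1⟩, ⟨2 | 1 1 1⟩, ⟨3 | 0⟩, ⟨3 | 1⟩, ⟨3 | 1 1⟩, ⟨3 | 1 1 1⟩, ⟨4 | 1⟩, ⟨4 | 1 1⟩]


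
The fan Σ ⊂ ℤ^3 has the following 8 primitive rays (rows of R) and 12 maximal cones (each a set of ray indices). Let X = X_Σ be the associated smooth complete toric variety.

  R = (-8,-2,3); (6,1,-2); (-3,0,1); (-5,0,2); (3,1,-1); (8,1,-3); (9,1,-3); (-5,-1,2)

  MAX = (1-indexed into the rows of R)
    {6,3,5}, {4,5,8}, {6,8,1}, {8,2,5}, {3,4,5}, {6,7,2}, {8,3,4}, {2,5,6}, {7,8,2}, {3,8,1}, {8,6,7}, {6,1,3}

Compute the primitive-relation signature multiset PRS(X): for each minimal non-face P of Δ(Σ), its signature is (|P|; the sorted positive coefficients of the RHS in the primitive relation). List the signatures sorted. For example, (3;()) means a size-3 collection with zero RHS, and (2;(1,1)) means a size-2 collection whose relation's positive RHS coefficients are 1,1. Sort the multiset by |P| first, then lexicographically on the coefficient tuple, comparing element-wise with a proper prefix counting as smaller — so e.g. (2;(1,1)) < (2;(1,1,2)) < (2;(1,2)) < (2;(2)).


14 collections generate NE(X_Σ); each relation:

  • {1,5}:  v_{1} + v_{5} = v_{8}  →  sig = (2;(1))
  • {2,3}:  v_{2} + v_{3} = v_{5}  →  sig = (2;(1))
  • {3,7}:  v_{3} + v_{7} = v_{2}  →  sig = (2;(1))
  • {4,6}:  v_{4} + v_{6} = v_{5}  →  sig = (2;(1))
  • {4,7}:  v_{4} + v_{7} = v_{2} + v_{5} + v_{8}  →  sig = (2;(1,1,1))
  • {1,2}:  v_{1} + v_{2} = v_{6} + 2·v_{8}  →  sig = (2;(1,2))
  • {1,4}:  v_{1} + v_{4} = v_{3} + 2·v_{8}  →  sig = (2;(1,2))
  • {2,4}:  v_{2} + v_{4} = 2·v_{5} + v_{8}  →  sig = (2;(1,2))
  • {5,7}:  v_{5} + v_{7} = 2·v_{2}  →  sig = (2;(2))
  • {1,7}:  v_{1} + v_{7} = 2·v_{6} + 3·v_{8}  →  sig = (2;(2,3))
  • {3,6,8}:  v_{3} + v_{6} + v_{8} = 0  →  sig = (3;())
  • {2,6,8}:  v_{2} + v_{6} + v_{8} = v_{7}  →  sig = (3;(1))
  • {3,5,8}:  v_{3} + v_{5} + v_{8} = v_{4}  →  sig = (3;(1))
  • {5,6,8}:  v_{5} + v_{6} + v_{8} = v_{2}  →  sig = (3;(1))

Hence PRS(X_Σ) =
    (2;(1))
    (2;(1))
    (2;(1))
    (2;(1))
    (2;(1,1,1))
    (2;(1,2))
    (2;(1,2))
    (2;(1,2))
    (2;(2))
    (2;(2,3))
    (3;())
    (3;(1))
    (3;(1))
    (3;(1))


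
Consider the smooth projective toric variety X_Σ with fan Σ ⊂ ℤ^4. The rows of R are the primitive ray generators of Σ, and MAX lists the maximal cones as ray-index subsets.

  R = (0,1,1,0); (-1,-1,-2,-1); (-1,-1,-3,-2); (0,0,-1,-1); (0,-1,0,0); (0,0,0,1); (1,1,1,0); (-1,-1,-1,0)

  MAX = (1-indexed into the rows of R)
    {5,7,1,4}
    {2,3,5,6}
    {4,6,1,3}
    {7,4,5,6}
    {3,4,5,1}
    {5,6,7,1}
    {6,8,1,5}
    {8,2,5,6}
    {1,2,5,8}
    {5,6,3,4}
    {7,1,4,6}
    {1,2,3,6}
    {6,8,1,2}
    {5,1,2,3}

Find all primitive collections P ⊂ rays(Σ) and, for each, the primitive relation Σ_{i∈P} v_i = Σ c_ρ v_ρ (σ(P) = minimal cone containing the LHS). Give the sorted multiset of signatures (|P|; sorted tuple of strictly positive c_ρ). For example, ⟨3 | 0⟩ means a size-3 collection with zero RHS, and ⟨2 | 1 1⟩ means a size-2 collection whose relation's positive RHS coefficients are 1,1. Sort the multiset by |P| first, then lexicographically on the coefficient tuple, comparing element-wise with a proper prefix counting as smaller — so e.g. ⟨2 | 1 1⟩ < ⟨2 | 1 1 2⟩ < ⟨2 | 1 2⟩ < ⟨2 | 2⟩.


Δ(Σ) — 8 vertices, 9 min non-faces:

  {7,8}:  v_{7} + v_{8} = 0 — sig = ⟨2 | 0⟩
  {2,4}:  v_{2} + v_{4} = v_{3} — sig = ⟨2 | 1⟩
  {2,7}:  v_{2} + v_{7} = v_{4} — sig = ⟨2 | 1⟩
  {4,8}:  v_{4} + v_{8} = v_{2} — sig = ⟨2 | 1⟩
  {3,7}:  v_{3} + v_{7} = 2·v_{4} — sig = ⟨2 | 2⟩
  {3,8}:  v_{3} + v_{8} = 2·v_{2} — sig = ⟨2 | 2⟩
  {1,4,5,6}:  v_{1} + v_{4} + v_{5} + v_{6} = 0 — sig = ⟨4 | 0⟩
  {1,2,5,6}:  v_{1} + v_{2} + v_{5} + v_{6} = v_{8} — sig = ⟨4 | 1⟩
  {1,3,5,6}:  v_{1} + v_{3} + v_{5} + v_{6} = v_{2} — sig = ⟨4 | 1⟩

so the primitive-relation signature multiset is
    ⟨2 | 0⟩
    ⟨2 | 1⟩
    ⟨2 | 1⟩
    ⟨2 | 1⟩
    ⟨2 | 2⟩
    ⟨2 | 2⟩
    ⟨4 | 0⟩
    ⟨4 | 1⟩
    ⟨4 | 1⟩


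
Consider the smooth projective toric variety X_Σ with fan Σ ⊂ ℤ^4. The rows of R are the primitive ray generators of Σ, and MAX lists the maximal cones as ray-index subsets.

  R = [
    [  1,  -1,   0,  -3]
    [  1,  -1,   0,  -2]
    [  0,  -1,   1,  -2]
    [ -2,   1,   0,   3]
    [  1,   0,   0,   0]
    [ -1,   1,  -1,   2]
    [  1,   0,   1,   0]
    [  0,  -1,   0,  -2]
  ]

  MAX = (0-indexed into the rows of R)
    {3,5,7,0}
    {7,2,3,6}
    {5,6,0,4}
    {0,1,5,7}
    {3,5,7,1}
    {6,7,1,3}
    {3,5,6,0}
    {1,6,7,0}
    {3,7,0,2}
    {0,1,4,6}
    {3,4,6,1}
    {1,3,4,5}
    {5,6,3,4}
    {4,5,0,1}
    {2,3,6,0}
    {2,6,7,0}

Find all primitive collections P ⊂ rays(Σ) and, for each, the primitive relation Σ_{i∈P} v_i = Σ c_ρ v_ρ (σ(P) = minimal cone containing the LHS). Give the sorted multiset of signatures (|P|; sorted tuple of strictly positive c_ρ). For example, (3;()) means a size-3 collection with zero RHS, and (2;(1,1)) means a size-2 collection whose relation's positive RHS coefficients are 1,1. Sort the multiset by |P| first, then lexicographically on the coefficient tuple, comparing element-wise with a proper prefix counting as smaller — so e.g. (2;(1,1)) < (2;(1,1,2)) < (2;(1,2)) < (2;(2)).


Δ(Σ) — 8 vertices, 9 min non-faces:

  P={4,7}:  v_{4} + v_{7} = v_{1}  ⟹  sig = (2;(1))
  P={2,4}:  v_{2} + v_{4} = v_{6} + v_{7}  ⟹  sig = (2;(1,1))
  P={2,5}:  v_{2} + v_{5} = v_{0} + v_{3}  ⟹  sig = (2;(1,1))
  P={1,2}:  v_{1} + v_{2} = v_{6} + 2·v_{7}  ⟹  sig = (2;(1,2))
  P={0,3,4}:  v_{0} + v_{3} + v_{4} = 0  ⟹  sig = (3;())
  P={5,6,7}:  v_{5} + v_{6} + v_{7} = 0  ⟹  sig = (3;())
  P={0,1,3}:  v_{0} + v_{1} + v_{3} = v_{7}  ⟹  sig = (3;(1))
  P={1,5,6}:  v_{1} + v_{5} + v_{6} = v_{4}  ⟹  sig = (3;(1))
  P={0,3,6,7}:  v_{0} + v_{3} + v_{6} + v_{7} = v_{2}  ⟹  sig = (4;(1))

so the primitive-relation signature multiset is
    |P|=2: 4 collections, coeffs (1), (1,1), (1,1), (1,2)
    |P|=3: 4 collections, coeffs (), (), (1), (1)
    |P|=4: 1 collection, coeffs (1)
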